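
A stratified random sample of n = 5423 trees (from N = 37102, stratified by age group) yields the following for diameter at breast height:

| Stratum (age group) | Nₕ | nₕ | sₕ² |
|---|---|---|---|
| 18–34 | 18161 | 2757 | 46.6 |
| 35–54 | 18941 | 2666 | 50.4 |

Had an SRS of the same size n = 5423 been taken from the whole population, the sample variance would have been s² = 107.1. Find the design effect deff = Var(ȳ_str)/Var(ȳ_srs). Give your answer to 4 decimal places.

0.4548

Var(ȳ_str) = Σ Wₕ²(1−fₕ)sₕ²/nₕ with Wₕ = Nₕ/37102:
  18–34: (18161/37102)²·(1−2757/18161)·46.6/2757 = 0.0034350082
  35–54: (18941/37102)²·(1−2666/18941)·50.4/2666 = 0.0042335008
  → Var(ȳ_str) = 0.007668509.
Var(ȳ_srs) = (1 − 5423/37102)·107.1/5423 = 0.016862579.
deff = 0.007668509 / 0.016862579 = 0.4548.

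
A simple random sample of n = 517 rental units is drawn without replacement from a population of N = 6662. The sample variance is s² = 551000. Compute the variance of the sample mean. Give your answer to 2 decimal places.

Under SRS without replacement, Var(ȳ) = (1 − f)·s²/n with f = n/N = 517/6662 = 0.07760432.
Var(ȳ) = (1 − 0.07760432)·551000/517 = 0.92239568·1065.764 = 983.05613.

983.06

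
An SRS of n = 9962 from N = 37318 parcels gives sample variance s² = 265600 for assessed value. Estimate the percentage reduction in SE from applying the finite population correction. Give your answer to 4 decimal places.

14.3816

f = n/N = 9962/37318 = 0.26694893.
SE_no-fpc = √(s²/n) = 5.1634594; SE_fpc = √((1−f)s²/n) = 4.4208714.
Ratio = √(1−f) = 0.85618402. Reduction = 100·(1 − 0.85618402) = 14.3816%.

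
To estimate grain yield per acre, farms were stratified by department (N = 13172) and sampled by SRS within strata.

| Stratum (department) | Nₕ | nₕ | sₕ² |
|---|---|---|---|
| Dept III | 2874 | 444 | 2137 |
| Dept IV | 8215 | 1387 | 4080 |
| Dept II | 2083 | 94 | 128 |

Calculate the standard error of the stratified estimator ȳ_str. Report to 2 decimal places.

1.09

Var(ȳ_str) = Σₕ Wₕ²(1 − fₕ)sₕ²/nₕ with Wₕ = Nₕ/N, N = 13172.
Dept III: Wₕ = 0.21819010; term = 0.21819010²·(1 − 0.15448852)·2137/444 = 0.19373636.
Dept IV: Wₕ = 0.62367142; term = 0.62367142²·(1 − 0.16883749)·4080/1387 = 0.9510018.
Dept II: Wₕ = 0.15813848; term = 0.15813848²·(1 − 0.04512722)·128/94 = 0.03251642.
Sum = 1.1772546.
SE = √(1.1772546) = 1.09.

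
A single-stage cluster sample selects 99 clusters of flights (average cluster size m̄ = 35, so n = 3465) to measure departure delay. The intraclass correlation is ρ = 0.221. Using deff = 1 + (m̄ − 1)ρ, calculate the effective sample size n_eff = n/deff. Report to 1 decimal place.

deff = 1 + (35 − 1)·0.221 = 1 + 7.514 = 8.514.
n_eff = 3465 / 8.514 = 407.0.

407.0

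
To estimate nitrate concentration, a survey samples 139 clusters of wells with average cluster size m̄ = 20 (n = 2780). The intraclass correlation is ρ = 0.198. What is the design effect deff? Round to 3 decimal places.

deff = 1 + (20 − 1)·0.198 = 1 + 3.762 = 4.762.

4.762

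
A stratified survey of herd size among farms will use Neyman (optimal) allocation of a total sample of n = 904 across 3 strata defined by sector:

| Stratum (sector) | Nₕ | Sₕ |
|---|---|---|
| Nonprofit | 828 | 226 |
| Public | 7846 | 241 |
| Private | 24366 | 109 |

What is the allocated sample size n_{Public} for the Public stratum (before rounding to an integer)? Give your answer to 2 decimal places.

361.09

Neyman allocation: nₕ = n·NₕSₕ / Σⱼ NⱼSⱼ.
Σ NⱼSⱼ = 828·226 + 7846·241 + 24366·109 = 4.733908 × 10^6.
n_{Public} = 904·7846·241 / (4.733908 × 10^6) = 361.09.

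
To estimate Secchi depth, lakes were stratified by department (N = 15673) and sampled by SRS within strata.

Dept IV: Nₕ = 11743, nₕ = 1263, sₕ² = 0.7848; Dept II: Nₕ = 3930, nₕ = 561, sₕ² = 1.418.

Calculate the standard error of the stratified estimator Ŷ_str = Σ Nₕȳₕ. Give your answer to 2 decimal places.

Var(Ŷ_str) = Σₕ Nₕ²(1 − fₕ)sₕ²/nₕ.
Dept IV: 11743²·(1 − 1263/11743)·0.7848/1263 = 76470.862.
Dept II: 3930²·(1 − 561/3930)·1.418/561 = 33466.241.
Sum = 109937.1.
SE = √(109937.1) = 331.57.

331.57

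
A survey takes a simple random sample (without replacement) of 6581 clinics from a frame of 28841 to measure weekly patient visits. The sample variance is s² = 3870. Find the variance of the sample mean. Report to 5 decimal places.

0.45387

Under SRS without replacement, Var(ȳ) = (1 − f)·s²/n with f = n/N = 6581/28841 = 0.22818210.
Var(ȳ) = (1 − 0.22818210)·3870/6581 = 0.77181790·0.58805653 = 0.45387255.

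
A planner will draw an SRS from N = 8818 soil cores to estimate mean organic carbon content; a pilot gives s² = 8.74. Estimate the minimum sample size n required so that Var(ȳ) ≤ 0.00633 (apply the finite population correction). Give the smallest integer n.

1194

Without fpc, n₀ = s²/D = 8.74/0.00633 = 1380.7267.
With fpc, (1 − n/N)·s²/n ≤ D requires n ≥ n₀/(1 + n₀/N) = 1380.7267/(1 + 1380.7267/8818) = 1193.8008.
Rounding up, n = 1194.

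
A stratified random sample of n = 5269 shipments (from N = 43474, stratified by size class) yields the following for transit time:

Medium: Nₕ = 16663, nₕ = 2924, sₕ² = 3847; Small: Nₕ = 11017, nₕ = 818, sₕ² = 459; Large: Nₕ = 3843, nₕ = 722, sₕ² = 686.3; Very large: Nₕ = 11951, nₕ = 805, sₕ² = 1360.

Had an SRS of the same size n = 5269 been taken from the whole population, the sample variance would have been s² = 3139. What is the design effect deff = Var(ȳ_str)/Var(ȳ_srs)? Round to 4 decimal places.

0.6071

Var(ȳ_str) = Σ Wₕ²(1−fₕ)sₕ²/nₕ with Wₕ = Nₕ/43474:
  Medium: (16663/43474)²·(1−2924/16663)·3847/2924 = 0.15936536
  Small: (11017/43474)²·(1−818/11017)·459/818 = 0.033359622
  Large: (3843/43474)²·(1−722/3843)·686.3/722 = 0.0060322836
  Very large: (11951/43474)²·(1−805/11951)·1360/805 = 0.1190713
  → Var(ȳ_str) = 0.31782857.
Var(ȳ_srs) = (1 − 5269/43474)·3139/5269 = 0.52354464.
deff = 0.31782857 / 0.52354464 = 0.6071.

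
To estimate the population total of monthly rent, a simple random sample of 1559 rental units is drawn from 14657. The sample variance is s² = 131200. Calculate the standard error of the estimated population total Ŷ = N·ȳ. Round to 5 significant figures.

127110

Var(Ŷ) = N²·Var(ȳ) = N²·(1 − n/N)·s²/n.
f = 1559/14657 = 0.10636556; Var(ȳ) = 0.89363444·131200/1559 = 75.205156.
Var(Ŷ) = 14657² · 75.205156 = 1.6156147 × 10^10.
SE(Ŷ) = √(1.6156147 × 10^10) = 127110.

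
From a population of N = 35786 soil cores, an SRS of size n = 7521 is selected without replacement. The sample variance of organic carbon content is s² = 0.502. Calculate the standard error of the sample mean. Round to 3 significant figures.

0.00726

Under SRS without replacement, Var(ȳ) = (1 − f)·s²/n with f = n/N = 7521/35786 = 0.21016599.
Var(ȳ) = (1 − 0.21016599)·0.502/7521 = 0.78983401·6.6746443 × 10^-5 = 5.2718611 × 10^-5.
SE(ȳ) = √(5.2718611 × 10^-5) = 0.00726.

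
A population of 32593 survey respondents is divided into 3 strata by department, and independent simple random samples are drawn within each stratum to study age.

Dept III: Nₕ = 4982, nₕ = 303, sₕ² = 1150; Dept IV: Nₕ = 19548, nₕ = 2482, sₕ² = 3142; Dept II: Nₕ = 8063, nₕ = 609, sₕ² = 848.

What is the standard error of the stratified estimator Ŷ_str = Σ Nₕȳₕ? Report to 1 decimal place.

Var(Ŷ_str) = Σₕ Nₕ²(1 − fₕ)sₕ²/nₕ.
Dept III: 4982²·(1 − 303/4982)·1150/303 = 8.847325 × 10^7.
Dept IV: 19548²·(1 − 2482/19548)·3142/2482 = 4.2231691 × 10^8.
Dept II: 8063²·(1 − 609/8063)·848/609 = 8.3688273 × 10^7.
Sum = 5.9447843 × 10^8.
SE = √(5.9447843 × 10^8) = 24381.9.

24381.9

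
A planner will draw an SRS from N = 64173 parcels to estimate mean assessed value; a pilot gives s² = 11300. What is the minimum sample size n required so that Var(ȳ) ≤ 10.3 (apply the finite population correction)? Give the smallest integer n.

1079

Without fpc, n₀ = s²/D = 11300/10.3 = 1097.0874.
With fpc, (1 − n/N)·s²/n ≤ D requires n ≥ n₀/(1 + n₀/N) = 1097.0874/(1 + 1097.0874/64173) = 1078.6471.
Rounding up, n = 1079.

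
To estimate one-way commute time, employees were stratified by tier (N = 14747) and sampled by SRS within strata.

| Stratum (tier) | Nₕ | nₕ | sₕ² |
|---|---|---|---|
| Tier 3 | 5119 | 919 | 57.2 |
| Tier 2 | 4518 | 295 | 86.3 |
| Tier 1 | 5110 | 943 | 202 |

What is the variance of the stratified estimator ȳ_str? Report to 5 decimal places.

Var(ȳ_str) = Σₕ Wₕ²(1 − fₕ)sₕ²/nₕ with Wₕ = Nₕ/N, N = 14747.
Tier 3: Wₕ = 0.34712145; term = 0.34712145²·(1 − 0.17952725)·57.2/919 = 0.0061532927.
Tier 2: Wₕ = 0.30636740; term = 0.30636740²·(1 − 0.06529438)·86.3/295 = 0.025665441.
Tier 1: Wₕ = 0.34651115; term = 0.34651115²·(1 − 0.18454012)·202/943 = 0.02097378.
Sum = 0.052792514.

0.05279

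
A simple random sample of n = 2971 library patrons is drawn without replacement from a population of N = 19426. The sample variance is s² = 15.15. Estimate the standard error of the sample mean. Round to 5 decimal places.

Under SRS without replacement, Var(ȳ) = (1 − f)·s²/n with f = n/N = 2971/19426 = 0.15293936.
Var(ȳ) = (1 − 0.15293936)·15.15/2971 = 0.84706064·0.0050992932 = 0.0043194105.
SE(ȳ) = √(0.0043194105) = 0.06572.

0.06572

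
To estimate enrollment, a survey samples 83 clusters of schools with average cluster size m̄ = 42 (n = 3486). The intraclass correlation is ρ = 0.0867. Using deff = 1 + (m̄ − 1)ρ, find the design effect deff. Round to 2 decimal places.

4.55

deff = 1 + (42 − 1)·0.0867 = 1 + 3.5547 = 4.5547.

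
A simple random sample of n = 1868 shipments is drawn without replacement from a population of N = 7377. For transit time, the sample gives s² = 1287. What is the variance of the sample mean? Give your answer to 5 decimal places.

0.51451

Under SRS without replacement, Var(ȳ) = (1 − f)·s²/n with f = n/N = 1868/7377 = 0.25321947.
Var(ȳ) = (1 − 0.25321947)·1287/1868 = 0.74678053·0.68897216 = 0.514511.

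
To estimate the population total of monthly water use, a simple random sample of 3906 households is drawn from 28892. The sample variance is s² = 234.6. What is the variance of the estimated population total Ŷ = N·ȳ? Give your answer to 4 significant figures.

4.336 × 10^7

Var(Ŷ) = N²·Var(ȳ) = N²·(1 − n/N)·s²/n.
f = 3906/28892 = 0.13519313; Var(ȳ) = 0.86480687·234.6/3906 = 0.051941549.
Var(Ŷ) = 28892² · 0.051941549 = 4.3358087 × 10^7.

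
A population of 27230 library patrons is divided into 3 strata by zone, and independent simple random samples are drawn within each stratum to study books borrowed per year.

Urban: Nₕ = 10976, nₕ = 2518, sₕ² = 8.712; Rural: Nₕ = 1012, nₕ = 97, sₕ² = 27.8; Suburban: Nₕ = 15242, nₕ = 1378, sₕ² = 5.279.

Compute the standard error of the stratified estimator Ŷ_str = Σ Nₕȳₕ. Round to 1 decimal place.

Var(Ŷ_str) = Σₕ Nₕ²(1 − fₕ)sₕ²/nₕ.
Urban: 10976²·(1 − 2518/10976)·8.712/2518 = 321198.8.
Rural: 1012²·(1 − 97/1012)·27.8/97 = 265383.96.
Suburban: 15242²·(1 − 1378/15242)·5.279/1378 = 809530.01.
Sum = 1.3961128 × 10^6.
SE = √(1.3961128 × 10^6) = 1181.6.

1181.6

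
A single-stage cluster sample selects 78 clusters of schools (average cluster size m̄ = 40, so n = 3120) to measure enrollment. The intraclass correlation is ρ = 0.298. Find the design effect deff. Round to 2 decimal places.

12.62

deff = 1 + (40 − 1)·0.298 = 1 + 11.622 = 12.622.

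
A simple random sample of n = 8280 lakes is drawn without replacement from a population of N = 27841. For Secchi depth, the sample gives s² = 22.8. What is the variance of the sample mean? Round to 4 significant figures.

0.001935

Under SRS without replacement, Var(ȳ) = (1 − f)·s²/n with f = n/N = 8280/27841 = 0.29740311.
Var(ȳ) = (1 − 0.29740311)·22.8/8280 = 0.70259689·0.0027536232 = 0.0019346871.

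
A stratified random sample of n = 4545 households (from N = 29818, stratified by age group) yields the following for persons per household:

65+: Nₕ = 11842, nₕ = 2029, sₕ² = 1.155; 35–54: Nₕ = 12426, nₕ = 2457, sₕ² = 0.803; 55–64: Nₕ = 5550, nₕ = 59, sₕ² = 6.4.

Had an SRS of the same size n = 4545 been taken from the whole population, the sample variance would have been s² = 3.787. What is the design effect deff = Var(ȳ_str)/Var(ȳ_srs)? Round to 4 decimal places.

Var(ȳ_str) = Σ Wₕ²(1−fₕ)sₕ²/nₕ with Wₕ = Nₕ/29818:
  65+: (11842/29818)²·(1−2029/11842)·1.155/2029 = 7.4399458 × 10^-5
  35–54: (12426/29818)²·(1−2457/12426)·0.803/2457 = 4.5534053 × 10^-5
  55–64: (5550/29818)²·(1−59/5550)·6.4/59 = 0.0037180512
  → Var(ȳ_str) = 0.0038379847.
Var(ȳ_srs) = (1 − 4545/29818)·3.787/4545 = 7.062195 × 10^-4.
deff = 0.0038379847 / (7.062195 × 10^-4) = 5.4345.

5.4345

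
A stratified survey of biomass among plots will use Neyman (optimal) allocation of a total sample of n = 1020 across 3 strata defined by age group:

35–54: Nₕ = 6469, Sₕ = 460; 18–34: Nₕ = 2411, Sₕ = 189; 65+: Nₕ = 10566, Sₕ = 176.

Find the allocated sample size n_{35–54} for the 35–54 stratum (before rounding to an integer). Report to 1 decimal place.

Neyman allocation: nₕ = n·NₕSₕ / Σⱼ NⱼSⱼ.
Σ NⱼSⱼ = 6469·460 + 2411·189 + 10566·176 = 5.291035 × 10^6.
n_{35–54} = 1020·6469·460 / (5.291035 × 10^6) = 573.7.

573.7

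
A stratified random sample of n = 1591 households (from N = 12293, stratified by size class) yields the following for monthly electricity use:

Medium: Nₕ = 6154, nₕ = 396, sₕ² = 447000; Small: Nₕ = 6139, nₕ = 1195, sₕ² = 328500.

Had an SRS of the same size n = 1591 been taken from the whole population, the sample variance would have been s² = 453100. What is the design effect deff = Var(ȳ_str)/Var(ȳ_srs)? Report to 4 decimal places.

Var(ȳ_str) = Σ Wₕ²(1−fₕ)sₕ²/nₕ with Wₕ = Nₕ/12293:
  Medium: (6154/12293)²·(1−396/6154)·447000/396 = 264.6828
  Small: (6139/12293)²·(1−1195/6139)·328500/1195 = 55.211278
  → Var(ȳ_str) = 319.89408.
Var(ȳ_srs) = (1 − 1591/12293)·453100/1591 = 247.93107.
deff = 319.89408 / 247.93107 = 1.2903.

1.2903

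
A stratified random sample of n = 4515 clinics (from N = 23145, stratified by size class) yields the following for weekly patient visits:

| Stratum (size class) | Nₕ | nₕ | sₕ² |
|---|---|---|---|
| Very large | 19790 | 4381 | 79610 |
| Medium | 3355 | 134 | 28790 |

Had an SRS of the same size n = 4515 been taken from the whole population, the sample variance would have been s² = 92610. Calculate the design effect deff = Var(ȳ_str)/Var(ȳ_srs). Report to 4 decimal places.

0.8890

Var(ȳ_str) = Σ Wₕ²(1−fₕ)sₕ²/nₕ with Wₕ = Nₕ/23145:
  Very large: (19790/23145)²·(1−4381/19790)·79610/4381 = 10.34428
  Medium: (3355/23145)²·(1−134/3355)·28790/134 = 4.334168
  → Var(ȳ_str) = 14.678448.
Var(ȳ_srs) = (1 − 4515/23145)·92610/4515 = 16.510332.
deff = 14.678448 / 16.510332 = 0.8890.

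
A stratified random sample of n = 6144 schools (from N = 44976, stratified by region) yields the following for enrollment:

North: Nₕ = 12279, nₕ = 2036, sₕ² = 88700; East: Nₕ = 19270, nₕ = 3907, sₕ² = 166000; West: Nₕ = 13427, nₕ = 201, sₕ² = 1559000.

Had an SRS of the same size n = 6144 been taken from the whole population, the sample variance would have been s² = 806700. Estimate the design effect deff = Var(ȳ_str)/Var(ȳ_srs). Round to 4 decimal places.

Var(ȳ_str) = Σ Wₕ²(1−fₕ)sₕ²/nₕ with Wₕ = Nₕ/44976:
  North: (12279/44976)²·(1−2036/12279)·88700/2036 = 2.7087839
  East: (19270/44976)²·(1−3907/19270)·166000/3907 = 6.2181439
  West: (13427/44976)²·(1−201/13427)·1559000/201 = 680.91971
  → Var(ȳ_str) = 689.84664.
Var(ȳ_srs) = (1 − 6144/44976)·806700/6144 = 113.3626.
deff = 689.84664 / 113.3626 = 6.0853.

6.0853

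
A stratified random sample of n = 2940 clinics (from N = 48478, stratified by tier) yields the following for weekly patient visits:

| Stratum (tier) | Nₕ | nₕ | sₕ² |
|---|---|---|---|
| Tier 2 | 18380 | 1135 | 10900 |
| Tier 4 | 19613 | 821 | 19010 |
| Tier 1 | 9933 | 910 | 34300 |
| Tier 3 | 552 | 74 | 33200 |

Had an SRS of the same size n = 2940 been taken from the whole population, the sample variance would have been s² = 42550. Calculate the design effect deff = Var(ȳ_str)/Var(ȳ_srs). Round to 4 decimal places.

Var(ȳ_str) = Σ Wₕ²(1−fₕ)sₕ²/nₕ with Wₕ = Nₕ/48478:
  Tier 2: (18380/48478)²·(1−1135/18380)·10900/1135 = 1.2952391
  Tier 4: (19613/48478)²·(1−821/19613)·19010/821 = 3.6313374
  Tier 1: (9933/48478)²·(1−910/9933)·34300/910 = 1.4374566
  Tier 3: (552/48478)²·(1−74/552)·33200/74 = 0.050371392
  → Var(ȳ_str) = 6.4144045.
Var(ȳ_srs) = (1 − 2940/48478)·42550/2940 = 13.595071.
deff = 6.4144045 / 13.595071 = 0.4718.

0.4718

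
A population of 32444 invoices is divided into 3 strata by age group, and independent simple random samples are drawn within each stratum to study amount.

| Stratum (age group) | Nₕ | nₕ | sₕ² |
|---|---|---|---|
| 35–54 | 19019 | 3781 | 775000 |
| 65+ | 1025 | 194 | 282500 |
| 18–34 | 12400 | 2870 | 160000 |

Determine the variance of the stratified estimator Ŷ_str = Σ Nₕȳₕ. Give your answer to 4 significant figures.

Var(Ŷ_str) = Σₕ Nₕ²(1 − fₕ)sₕ²/nₕ.
35–54: 19019²·(1 − 3781/19019)·775000/3781 = 5.9403314 × 10^10.
65+: 1025²·(1 − 194/1025)·282500/194 = 1.2403425 × 10^9.
18–34: 12400²·(1 − 2870/12400)·160000/2870 = 6.5879861 × 10^9.
Sum = 6.7231643 × 10^10.

6.723 × 10^10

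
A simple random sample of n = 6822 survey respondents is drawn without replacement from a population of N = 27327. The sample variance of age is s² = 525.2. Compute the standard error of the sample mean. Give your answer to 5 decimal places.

Under SRS without replacement, Var(ȳ) = (1 − f)·s²/n with f = n/N = 6822/27327 = 0.24964321.
Var(ȳ) = (1 − 0.24964321)·525.2/6822 = 0.75035679·0.076986221 = 0.057767134.
SE(ȳ) = √(0.057767134) = 0.24035.

0.24035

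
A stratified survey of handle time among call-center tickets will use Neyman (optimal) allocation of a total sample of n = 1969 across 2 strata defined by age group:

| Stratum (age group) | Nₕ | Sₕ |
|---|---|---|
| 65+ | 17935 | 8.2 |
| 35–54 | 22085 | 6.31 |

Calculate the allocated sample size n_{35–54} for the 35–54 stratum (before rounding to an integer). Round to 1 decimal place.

Neyman allocation: nₕ = n·NₕSₕ / Σⱼ NⱼSⱼ.
Σ NⱼSⱼ = 17935·8.2 + 22085·6.31 = 286423.35.
n_{35–54} = 1969·22085·6.31 / 286423.35 = 958.0.

958.0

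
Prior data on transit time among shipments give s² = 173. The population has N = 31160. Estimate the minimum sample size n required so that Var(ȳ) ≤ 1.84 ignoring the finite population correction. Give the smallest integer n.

Without fpc, n₀ = s²/D = 173/1.84 = 94.0217.
Rounding up, n = 95.

95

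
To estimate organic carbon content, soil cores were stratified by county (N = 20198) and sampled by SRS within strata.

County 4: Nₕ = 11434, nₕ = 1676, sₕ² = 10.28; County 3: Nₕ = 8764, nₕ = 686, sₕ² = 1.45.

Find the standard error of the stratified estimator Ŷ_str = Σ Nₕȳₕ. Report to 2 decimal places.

913.23

Var(Ŷ_str) = Σₕ Nₕ²(1 − fₕ)sₕ²/nₕ.
County 4: 11434²·(1 − 1676/11434)·10.28/1676 = 684349.73.
County 3: 8764²·(1 − 686/8764)·1.45/686 = 149640.83.
Sum = 833990.56.
SE = √(833990.56) = 913.23.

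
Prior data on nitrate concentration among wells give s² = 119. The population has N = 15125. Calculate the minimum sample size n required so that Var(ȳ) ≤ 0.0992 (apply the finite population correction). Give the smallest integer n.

1112

Without fpc, n₀ = s²/D = 119/0.0992 = 1199.5968.
With fpc, (1 − n/N)·s²/n ≤ D requires n ≥ n₀/(1 + n₀/N) = 1199.5968/(1 + 1199.5968/15125) = 1111.4456.
Rounding up, n = 1112.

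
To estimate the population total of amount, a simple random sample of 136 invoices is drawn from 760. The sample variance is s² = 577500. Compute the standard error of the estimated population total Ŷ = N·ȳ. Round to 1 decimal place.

Var(Ŷ) = N²·Var(ȳ) = N²·(1 − n/N)·s²/n.
f = 136/760 = 0.17894737; Var(ȳ) = 0.82105263·577500/136 = 3486.4551.
Var(Ŷ) = 760² · 3486.4551 = 2.0137765 × 10^9.
SE(Ŷ) = √(2.0137765 × 10^9) = 44875.1.

44875.1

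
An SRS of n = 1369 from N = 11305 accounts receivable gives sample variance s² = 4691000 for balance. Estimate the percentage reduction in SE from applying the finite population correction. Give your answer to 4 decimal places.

6.2502

f = n/N = 1369/11305 = 0.12109686.
SE_no-fpc = √(s²/n) = 58.537072; SE_fpc = √((1−f)s²/n) = 54.878408.
Ratio = √(1−f) = 0.93749834. Reduction = 100·(1 − 0.93749834) = 6.2502%.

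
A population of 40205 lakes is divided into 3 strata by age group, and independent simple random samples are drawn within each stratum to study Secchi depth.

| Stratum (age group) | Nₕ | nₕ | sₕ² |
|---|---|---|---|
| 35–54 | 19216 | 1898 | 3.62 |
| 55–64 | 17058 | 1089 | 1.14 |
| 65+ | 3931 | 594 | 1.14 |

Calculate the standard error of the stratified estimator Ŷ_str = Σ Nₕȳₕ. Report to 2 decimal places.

Var(Ŷ_str) = Σₕ Nₕ²(1 − fₕ)sₕ²/nₕ.
35–54: 19216²·(1 − 1898/19216)·3.62/1898 = 634706.71.
55–64: 17058²·(1 − 1089/17058)·1.14/1089 = 285156.19.
65+: 3931²·(1 − 594/3931)·1.14/594 = 25175.474.
Sum = 945038.37.
SE = √(945038.37) = 972.13.

972.13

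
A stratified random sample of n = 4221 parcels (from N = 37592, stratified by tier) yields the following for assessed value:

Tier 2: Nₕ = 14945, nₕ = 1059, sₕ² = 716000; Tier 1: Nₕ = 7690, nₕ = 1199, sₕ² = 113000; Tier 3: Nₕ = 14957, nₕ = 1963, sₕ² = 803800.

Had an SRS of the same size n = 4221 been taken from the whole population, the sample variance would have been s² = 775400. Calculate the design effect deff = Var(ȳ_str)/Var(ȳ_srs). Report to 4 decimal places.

Var(ȳ_str) = Σ Wₕ²(1−fₕ)sₕ²/nₕ with Wₕ = Nₕ/37592:
  Tier 2: (14945/37592)²·(1−1059/14945)·716000/1059 = 99.288575
  Tier 1: (7690/37592)²·(1−1199/7690)·113000/1199 = 3.3289429
  Tier 3: (14957/37592)²·(1−1963/14957)·803800/1963 = 56.315014
  → Var(ȳ_str) = 158.93253.
Var(ȳ_srs) = (1 − 4221/37592)·775400/4221 = 163.07382.
deff = 158.93253 / 163.07382 = 0.9746.

0.9746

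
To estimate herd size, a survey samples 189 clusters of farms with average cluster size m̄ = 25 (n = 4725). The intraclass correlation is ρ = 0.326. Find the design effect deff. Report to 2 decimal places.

deff = 1 + (25 − 1)·0.326 = 1 + 7.824 = 8.824.

8.82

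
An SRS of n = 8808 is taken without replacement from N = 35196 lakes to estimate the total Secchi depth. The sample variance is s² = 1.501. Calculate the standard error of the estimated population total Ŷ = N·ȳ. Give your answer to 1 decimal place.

Var(Ŷ) = N²·Var(ȳ) = N²·(1 − n/N)·s²/n.
f = 8808/35196 = 0.25025571; Var(ȳ) = 0.74974429·1.501/8808 = 1.2776637 × 10^-4.
Var(Ŷ) = 35196² · (1.2776637 × 10^-4) = 158271.67.
SE(Ŷ) = √(158271.67) = 397.8.

397.8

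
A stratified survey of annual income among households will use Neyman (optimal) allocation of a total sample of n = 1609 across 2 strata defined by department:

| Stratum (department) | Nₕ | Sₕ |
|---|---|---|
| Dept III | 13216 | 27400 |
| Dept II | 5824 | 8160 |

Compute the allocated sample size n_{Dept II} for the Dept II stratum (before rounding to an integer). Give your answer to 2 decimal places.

186.66

Neyman allocation: nₕ = n·NₕSₕ / Σⱼ NⱼSⱼ.
Σ NⱼSⱼ = 13216·27400 + 5824·8160 = 4.0964224 × 10^8.
n_{Dept II} = 1609·5824·8160 / (4.0964224 × 10^8) = 186.66.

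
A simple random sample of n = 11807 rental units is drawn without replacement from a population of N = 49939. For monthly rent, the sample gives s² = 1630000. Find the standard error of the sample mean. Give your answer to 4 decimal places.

10.2671

Under SRS without replacement, Var(ȳ) = (1 − f)·s²/n with f = n/N = 11807/49939 = 0.23642844.
Var(ȳ) = (1 − 0.23642844)·1630000/11807 = 0.76357156·138.0537 = 105.41388.
SE(ȳ) = √(105.41388) = 10.2671.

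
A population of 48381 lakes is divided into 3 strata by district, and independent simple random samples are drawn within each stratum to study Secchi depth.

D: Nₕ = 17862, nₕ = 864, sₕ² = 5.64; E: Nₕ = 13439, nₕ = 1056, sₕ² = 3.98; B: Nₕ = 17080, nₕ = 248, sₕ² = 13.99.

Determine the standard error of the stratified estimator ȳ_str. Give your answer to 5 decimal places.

0.08968

Var(ȳ_str) = Σₕ Wₕ²(1 − fₕ)sₕ²/nₕ with Wₕ = Nₕ/N, N = 48381.
D: Wₕ = 0.36919452; term = 0.36919452²·(1 − 0.04837084)·5.64/864 = 8.4672735 × 10^-4.
E: Wₕ = 0.27777433; term = 0.27777433²·(1 − 0.07857728)·3.98/1056 = 2.6795527 × 10^-4.
B: Wₕ = 0.35303115; term = 0.35303115²·(1 − 0.01451991)·13.99/248 = 0.0069285115.
Sum = 0.0080431941.
SE = √(0.0080431941) = 0.08968.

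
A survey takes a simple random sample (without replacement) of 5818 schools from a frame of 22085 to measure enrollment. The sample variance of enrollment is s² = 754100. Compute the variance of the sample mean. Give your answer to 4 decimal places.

Under SRS without replacement, Var(ȳ) = (1 − f)·s²/n with f = n/N = 5818/22085 = 0.26343672.
Var(ȳ) = (1 − 0.26343672)·754100/5818 = 0.73656328·129.61499 = 95.46964.

95.4696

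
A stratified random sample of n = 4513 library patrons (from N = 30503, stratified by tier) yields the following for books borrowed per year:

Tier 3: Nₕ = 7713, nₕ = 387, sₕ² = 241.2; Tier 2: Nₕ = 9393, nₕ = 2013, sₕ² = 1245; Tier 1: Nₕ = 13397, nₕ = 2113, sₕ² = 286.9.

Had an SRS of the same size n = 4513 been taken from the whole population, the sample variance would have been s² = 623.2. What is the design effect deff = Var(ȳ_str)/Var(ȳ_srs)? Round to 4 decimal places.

Var(ȳ_str) = Σ Wₕ²(1−fₕ)sₕ²/nₕ with Wₕ = Nₕ/30503:
  Tier 3: (7713/30503)²·(1−387/7713)·241.2/387 = 0.037850487
  Tier 2: (9393/30503)²·(1−2013/9393)·1245/2013 = 0.046078799
  Tier 1: (13397/30503)²·(1−2113/13397)·286.9/2113 = 0.022060562
  → Var(ȳ_str) = 0.10598985.
Var(ȳ_srs) = (1 − 4513/30503)·623.2/4513 = 0.11765919.
deff = 0.10598985 / 0.11765919 = 0.9008.

0.9008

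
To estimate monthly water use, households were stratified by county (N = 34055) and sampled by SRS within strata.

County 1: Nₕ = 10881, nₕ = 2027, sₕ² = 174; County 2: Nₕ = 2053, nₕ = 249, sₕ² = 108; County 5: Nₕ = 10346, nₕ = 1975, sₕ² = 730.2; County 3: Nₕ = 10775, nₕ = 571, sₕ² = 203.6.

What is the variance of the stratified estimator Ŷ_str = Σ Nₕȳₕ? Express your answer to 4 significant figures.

8.110 × 10^7

Var(Ŷ_str) = Σₕ Nₕ²(1 − fₕ)sₕ²/nₕ.
County 1: 10881²·(1 − 2027/10881)·174/2027 = 8.269968 × 10^6.
County 2: 2053²·(1 − 249/2053)·108/249 = 1.6063859 × 10^6.
County 5: 10346²·(1 − 1975/10346)·730.2/1975 = 3.2020237 × 10^7.
County 3: 10775²·(1 − 571/10775)·203.6/571 = 3.9203911 × 10^7.
Sum = 8.1100502 × 10^7.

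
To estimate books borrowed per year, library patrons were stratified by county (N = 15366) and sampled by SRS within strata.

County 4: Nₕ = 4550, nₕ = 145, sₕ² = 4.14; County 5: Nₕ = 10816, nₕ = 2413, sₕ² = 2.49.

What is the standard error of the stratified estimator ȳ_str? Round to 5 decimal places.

Var(ȳ_str) = Σₕ Wₕ²(1 − fₕ)sₕ²/nₕ with Wₕ = Nₕ/N, N = 15366.
County 4: Wₕ = 0.29610829; term = 0.29610829²·(1 − 0.03186813)·4.14/145 = 0.0024236393.
County 5: Wₕ = 0.70389171; term = 0.70389171²·(1 − 0.22309541)·2.49/2413 = 3.9721113 × 10^-4.
Sum = 0.0028208504.
SE = √(0.0028208504) = 0.05311.

0.05311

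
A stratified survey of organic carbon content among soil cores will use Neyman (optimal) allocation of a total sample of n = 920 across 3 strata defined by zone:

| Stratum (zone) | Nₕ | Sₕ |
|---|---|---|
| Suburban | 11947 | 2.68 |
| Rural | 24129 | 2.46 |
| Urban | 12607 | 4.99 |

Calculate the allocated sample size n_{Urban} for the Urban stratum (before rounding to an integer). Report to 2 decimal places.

Neyman allocation: nₕ = n·NₕSₕ / Σⱼ NⱼSⱼ.
Σ NⱼSⱼ = 11947·2.68 + 24129·2.46 + 12607·4.99 = 154284.23.
n_{Urban} = 920·12607·4.99 / 154284.23 = 375.13.

375.13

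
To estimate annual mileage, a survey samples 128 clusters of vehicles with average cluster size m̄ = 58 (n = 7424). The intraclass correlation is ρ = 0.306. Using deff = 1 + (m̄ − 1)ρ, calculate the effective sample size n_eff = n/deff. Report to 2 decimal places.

402.56

deff = 1 + (58 − 1)·0.306 = 1 + 17.442 = 18.442.
n_eff = 7424 / 18.442 = 402.56.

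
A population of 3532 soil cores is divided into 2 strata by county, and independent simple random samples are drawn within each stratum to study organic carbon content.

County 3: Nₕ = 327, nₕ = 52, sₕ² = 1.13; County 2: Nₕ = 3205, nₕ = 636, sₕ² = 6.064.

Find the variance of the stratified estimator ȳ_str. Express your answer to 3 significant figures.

0.00645

Var(ȳ_str) = Σₕ Wₕ²(1 − fₕ)sₕ²/nₕ with Wₕ = Nₕ/N, N = 3532.
County 3: Wₕ = 0.09258211; term = 0.09258211²·(1 − 0.15902141)·1.13/52 = 1.5664414 × 10^-4.
County 2: Wₕ = 0.90741789; term = 0.90741789²·(1 − 0.19843994)·6.064/636 = 0.0062929289.
Sum = 0.006449573.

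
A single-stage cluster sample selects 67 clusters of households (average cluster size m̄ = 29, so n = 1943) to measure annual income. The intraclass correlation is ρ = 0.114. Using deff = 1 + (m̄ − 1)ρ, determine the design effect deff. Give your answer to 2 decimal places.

deff = 1 + (29 − 1)·0.114 = 1 + 3.192 = 4.192.

4.19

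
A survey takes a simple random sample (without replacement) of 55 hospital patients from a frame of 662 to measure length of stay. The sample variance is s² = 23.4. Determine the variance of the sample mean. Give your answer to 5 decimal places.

0.39011

Under SRS without replacement, Var(ȳ) = (1 − f)·s²/n with f = n/N = 55/662 = 0.08308157.
Var(ȳ) = (1 − 0.08308157)·23.4/55 = 0.91691843·0.42545455 = 0.39010711.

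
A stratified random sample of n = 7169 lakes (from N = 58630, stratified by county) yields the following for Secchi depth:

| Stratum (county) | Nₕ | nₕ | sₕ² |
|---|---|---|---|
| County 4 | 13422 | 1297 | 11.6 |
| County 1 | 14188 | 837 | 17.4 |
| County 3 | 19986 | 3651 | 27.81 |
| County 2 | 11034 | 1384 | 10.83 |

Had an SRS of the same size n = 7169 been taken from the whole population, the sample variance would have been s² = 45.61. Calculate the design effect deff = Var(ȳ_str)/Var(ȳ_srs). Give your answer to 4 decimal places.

0.4539

Var(ȳ_str) = Σ Wₕ²(1−fₕ)sₕ²/nₕ with Wₕ = Nₕ/58630:
  County 4: (13422/58630)²·(1−1297/13422)·11.6/1297 = 4.2342569 × 10^-4
  County 1: (14188/58630)²·(1−837/14188)·17.4/837 = 0.001145563
  County 3: (19986/58630)²·(1−3651/19986)·27.81/3651 = 7.2342646 × 10^-4
  County 2: (11034/58630)²·(1−1384/11034)·10.83/1384 = 2.4238898 × 10^-4
  → Var(ȳ_str) = 0.0025348041.
Var(ȳ_srs) = (1 − 7169/58630)·45.61/7169 = 0.0055841853.
deff = 0.0025348041 / 0.0055841853 = 0.4539.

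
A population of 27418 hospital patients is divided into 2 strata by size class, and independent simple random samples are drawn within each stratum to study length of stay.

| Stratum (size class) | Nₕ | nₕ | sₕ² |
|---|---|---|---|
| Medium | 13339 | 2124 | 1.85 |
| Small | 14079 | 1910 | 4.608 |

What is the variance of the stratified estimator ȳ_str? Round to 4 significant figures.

7.232 × 10^-4

Var(ȳ_str) = Σₕ Wₕ²(1 − fₕ)sₕ²/nₕ with Wₕ = Nₕ/N, N = 27418.
Medium: Wₕ = 0.48650522; term = 0.48650522²·(1 − 0.15923233)·1.85/2124 = 1.733278 × 10^-4.
Small: Wₕ = 0.51349478; term = 0.51349478²·(1 − 0.13566304)·4.608/1910 = 5.4983738 × 10^-4.
Sum = 7.2316518 × 10^-4.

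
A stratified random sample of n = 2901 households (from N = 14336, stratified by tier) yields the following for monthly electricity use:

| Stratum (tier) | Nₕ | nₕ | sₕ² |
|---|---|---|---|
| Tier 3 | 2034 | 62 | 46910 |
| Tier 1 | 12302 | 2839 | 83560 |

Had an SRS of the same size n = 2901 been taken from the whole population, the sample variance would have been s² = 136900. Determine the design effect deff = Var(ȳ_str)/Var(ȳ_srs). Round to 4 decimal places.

Var(ȳ_str) = Σ Wₕ²(1−fₕ)sₕ²/nₕ with Wₕ = Nₕ/14336:
  Tier 3: (2034/14336)²·(1−62/2034)·46910/62 = 14.766434
  Tier 1: (12302/14336)²·(1−2839/12302)·83560/2839 = 16.671766
  → Var(ȳ_str) = 31.4382.
Var(ȳ_srs) = (1 − 2901/14336)·136900/2901 = 37.641238.
deff = 31.4382 / 37.641238 = 0.8352.

0.8352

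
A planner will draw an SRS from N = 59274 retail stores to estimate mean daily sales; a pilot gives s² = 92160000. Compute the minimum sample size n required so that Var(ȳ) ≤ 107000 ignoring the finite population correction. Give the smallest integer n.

862

Without fpc, n₀ = s²/D = 92160000/107000 = 861.3084.
Rounding up, n = 862.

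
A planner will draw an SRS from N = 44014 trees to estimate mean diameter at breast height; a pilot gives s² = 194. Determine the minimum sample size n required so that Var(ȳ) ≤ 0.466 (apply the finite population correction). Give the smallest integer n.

413

Without fpc, n₀ = s²/D = 194/0.466 = 416.3090.
With fpc, (1 − n/N)·s²/n ≤ D requires n ≥ n₀/(1 + n₀/N) = 416.3090/(1 + 416.3090/44014) = 412.4082.
Rounding up, n = 413.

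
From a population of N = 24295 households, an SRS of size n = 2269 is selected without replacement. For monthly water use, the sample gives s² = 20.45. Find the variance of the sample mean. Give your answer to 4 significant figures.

0.008171

Under SRS without replacement, Var(ȳ) = (1 − f)·s²/n with f = n/N = 2269/24295 = 0.09339370.
Var(ȳ) = (1 − 0.09339370)·20.45/2269 = 0.90660630·0.009012781 = 0.008171044.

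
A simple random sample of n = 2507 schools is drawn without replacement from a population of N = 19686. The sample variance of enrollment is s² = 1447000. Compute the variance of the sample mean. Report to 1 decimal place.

Under SRS without replacement, Var(ȳ) = (1 − f)·s²/n with f = n/N = 2507/19686 = 0.12734939.
Var(ȳ) = (1 − 0.12734939)·1447000/2507 = 0.87265061·577.18389 = 503.67987.

503.7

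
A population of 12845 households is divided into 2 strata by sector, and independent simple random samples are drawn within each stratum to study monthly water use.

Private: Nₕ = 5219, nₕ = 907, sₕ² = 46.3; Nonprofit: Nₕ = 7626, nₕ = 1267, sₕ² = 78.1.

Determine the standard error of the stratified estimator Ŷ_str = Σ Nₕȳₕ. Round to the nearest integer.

2034

Var(Ŷ_str) = Σₕ Nₕ²(1 − fₕ)sₕ²/nₕ.
Private: 5219²·(1 − 907/5219)·46.3/907 = 1.1487876 × 10^6.
Nonprofit: 7626²·(1 − 1267/7626)·78.1/1267 = 2.9892349 × 10^6.
Sum = 4.1380225 × 10^6.
SE = √(4.1380225 × 10^6) = 2034.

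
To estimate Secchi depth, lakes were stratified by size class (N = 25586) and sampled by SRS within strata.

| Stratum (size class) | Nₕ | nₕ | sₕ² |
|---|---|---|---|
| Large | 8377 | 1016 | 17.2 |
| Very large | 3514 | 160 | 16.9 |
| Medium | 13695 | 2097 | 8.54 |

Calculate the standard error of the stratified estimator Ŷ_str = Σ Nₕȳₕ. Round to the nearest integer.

1713

Var(Ŷ_str) = Σₕ Nₕ²(1 − fₕ)sₕ²/nₕ.
Large: 8377²·(1 − 1016/8377)·17.2/1016 = 1.0439028 × 10^6.
Very large: 3514²·(1 − 160/3514)·16.9/160 = 1.2448916 × 10^6.
Medium: 13695²·(1 − 2097/13695)·8.54/2097 = 646851.49.
Sum = 2.9356459 × 10^6.
SE = √(2.9356459 × 10^6) = 1713.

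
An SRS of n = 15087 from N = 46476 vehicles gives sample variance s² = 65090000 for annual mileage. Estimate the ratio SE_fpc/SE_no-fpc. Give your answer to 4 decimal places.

f = n/N = 15087/46476 = 0.32461916.
SE_no-fpc = √(s²/n) = 65.68341; SE_fpc = √((1−f)s²/n) = 53.979649.
Ratio = √(1−f) = 0.82181558.

0.8218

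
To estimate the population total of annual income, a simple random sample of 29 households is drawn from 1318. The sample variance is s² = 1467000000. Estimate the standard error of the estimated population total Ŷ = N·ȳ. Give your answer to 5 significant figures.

Var(Ŷ) = N²·Var(ȳ) = N²·(1 − n/N)·s²/n.
f = 29/1318 = 0.02200303; Var(ȳ) = 0.97799697·1467000000/29 = 4.9473157 × 10^7.
Var(Ŷ) = 1318² · (4.9473157 × 10^7) = 8.5941008 × 10^13.
SE(Ŷ) = √(8.5941008 × 10^13) = 9.2704 × 10^6.

9.2704 × 10^6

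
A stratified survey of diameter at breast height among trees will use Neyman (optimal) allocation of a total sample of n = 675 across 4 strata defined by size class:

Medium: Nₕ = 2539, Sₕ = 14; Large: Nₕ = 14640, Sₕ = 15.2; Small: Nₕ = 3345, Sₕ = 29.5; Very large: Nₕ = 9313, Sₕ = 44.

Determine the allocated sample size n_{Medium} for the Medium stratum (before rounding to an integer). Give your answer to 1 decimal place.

Neyman allocation: nₕ = n·NₕSₕ / Σⱼ NⱼSⱼ.
Σ NⱼSⱼ = 2539·14 + 14640·15.2 + 3345·29.5 + 9313·44 = 766523.5.
n_{Medium} = 675·2539·14 / 766523.5 = 31.3.

31.3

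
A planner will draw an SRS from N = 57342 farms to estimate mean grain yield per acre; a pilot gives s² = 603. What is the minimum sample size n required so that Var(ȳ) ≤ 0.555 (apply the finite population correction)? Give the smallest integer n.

1067

Without fpc, n₀ = s²/D = 603/0.555 = 1086.4865.
With fpc, (1 − n/N)·s²/n ≤ D requires n ≥ n₀/(1 + n₀/N) = 1086.4865/(1 + 1086.4865/57342) = 1066.2831.
Rounding up, n = 1067.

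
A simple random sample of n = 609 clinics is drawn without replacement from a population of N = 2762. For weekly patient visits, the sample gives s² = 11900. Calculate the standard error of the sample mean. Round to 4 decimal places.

Under SRS without replacement, Var(ȳ) = (1 − f)·s²/n with f = n/N = 609/2762 = 0.22049240.
Var(ȳ) = (1 − 0.22049240)·11900/609 = 0.77950760·19.54023 = 15.231758.
SE(ȳ) = √(15.231758) = 3.9028.

3.9028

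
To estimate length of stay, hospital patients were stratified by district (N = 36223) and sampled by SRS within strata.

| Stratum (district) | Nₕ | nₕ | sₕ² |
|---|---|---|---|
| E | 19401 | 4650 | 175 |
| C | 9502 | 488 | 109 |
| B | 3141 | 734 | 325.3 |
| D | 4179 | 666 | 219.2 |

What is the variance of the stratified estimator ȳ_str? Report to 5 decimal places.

Var(ȳ_str) = Σₕ Wₕ²(1 − fₕ)sₕ²/nₕ with Wₕ = Nₕ/N, N = 36223.
E: Wₕ = 0.53559893; term = 0.53559893²·(1 − 0.23967837)·175/4650 = 0.008208463.
C: Wₕ = 0.26231952; term = 0.26231952²·(1 − 0.05135761)·109/488 = 0.014580433.
B: Wₕ = 0.08671286; term = 0.08671286²·(1 − 0.23368354)·325.3/734 = 0.0025536607.
D: Wₕ = 0.11536869; term = 0.11536869²·(1 − 0.15936827)·219.2/666 = 0.0036825446.
Sum = 0.029025101.

0.02903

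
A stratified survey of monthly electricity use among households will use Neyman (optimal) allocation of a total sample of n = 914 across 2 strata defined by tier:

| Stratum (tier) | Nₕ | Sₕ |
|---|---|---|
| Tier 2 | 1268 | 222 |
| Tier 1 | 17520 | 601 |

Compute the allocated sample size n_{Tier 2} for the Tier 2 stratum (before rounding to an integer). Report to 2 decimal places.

23.80

Neyman allocation: nₕ = n·NₕSₕ / Σⱼ NⱼSⱼ.
Σ NⱼSⱼ = 1268·222 + 17520·601 = 1.0811016 × 10^7.
n_{Tier 2} = 914·1268·222 / (1.0811016 × 10^7) = 23.80.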